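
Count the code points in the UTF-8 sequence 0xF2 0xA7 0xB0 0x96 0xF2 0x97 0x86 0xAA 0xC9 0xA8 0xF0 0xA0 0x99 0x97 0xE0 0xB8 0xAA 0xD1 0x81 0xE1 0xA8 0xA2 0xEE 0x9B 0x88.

Byte at offset 0: 0xF2 = 11110010 → 4-byte char (#1). Advance 4.
Byte at offset 4: 0xF2 = 11110010 → 4-byte char (#2). Advance 4.
Byte at offset 8: 0xC9 = 11001001 → 2-byte char (#3). Advance 2.
Byte at offset 10: 0xF0 = 11110000 → 4-byte char (#4). Advance 4.
Byte at offset 14: 0xE0 = 11100000 → 3-byte char (#5). Advance 3.
Byte at offset 17: 0xD1 = 11010001 → 2-byte char (#6). Advance 2.
Byte at offset 19: 0xE1 = 11100001 → 3-byte char (#7). Advance 3.
Byte at offset 22: 0xEE = 11101110 → 3-byte char (#8). Advance 3.
Reached end at offset 25 after 8 code points.

8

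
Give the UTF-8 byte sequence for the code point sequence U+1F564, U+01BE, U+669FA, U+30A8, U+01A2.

F0 9F 95 A4 C6 BE F1 A6 A7 BA E3 82 A8 C6 A2

U+1F564: 4-byte form → F0 9F 95 A4.
U+01BE: 2-byte form → C6 BE.
U+669FA: 4-byte form → F1 A6 A7 BA.
U+30A8: 3-byte form → E3 82 A8.
U+01A2: 2-byte form → C6 A2.
Concatenated (15 bytes): F0 9F 95 A4 C6 BE F1 A6 A7 BA E3 82 A8 C6 A2.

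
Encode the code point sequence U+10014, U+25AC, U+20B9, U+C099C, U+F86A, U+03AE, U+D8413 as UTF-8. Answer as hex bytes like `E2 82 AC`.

U+10014: 4-byte form → F0 90 80 94.
U+25AC: 3-byte form → E2 96 AC.
U+20B9: 3-byte form → E2 82 B9.
U+C099C: 4-byte form → F3 80 A6 9C.
U+F86A: 3-byte form → EF A1 AA.
U+03AE: 2-byte form → CE AE.
U+D8413: 4-byte form → F3 98 90 93.
Concatenated (23 bytes): F0 90 80 94 E2 96 AC E2 82 B9 F3 80 A6 9C EF A1 AA CE AE F3 98 90 93.

F0 90 80 94 E2 96 AC E2 82 B9 F3 80 A6 9C EF A1 AA CE AE F3 98 90 93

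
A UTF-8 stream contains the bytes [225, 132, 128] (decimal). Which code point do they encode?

U+1100

Leading byte 0xE1 = 11100001 matches 1110xxxx → 3-byte sequence.
Byte 1: 0xE1 = 11100001, payload 0001 (4 bits).
Byte 2: 0x84 = 10000100 (10xxxxxx ✓), payload 000100.
Byte 3: 0x80 = 10000000 (10xxxxxx ✓), payload 000000.
Concatenate: 0001000100000000 = 0x1100 (16 bits → U+1100).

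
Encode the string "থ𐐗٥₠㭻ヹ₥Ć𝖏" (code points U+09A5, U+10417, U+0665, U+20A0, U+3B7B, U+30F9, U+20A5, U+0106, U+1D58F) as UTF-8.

U+09A5: 3-byte form → E0 A6 A5.
U+10417: 4-byte form → F0 90 90 97.
U+0665: 2-byte form → D9 A5.
U+20A0: 3-byte form → E2 82 A0.
U+3B7B: 3-byte form → E3 AD BB.
U+30F9: 3-byte form → E3 83 B9.
U+20A5: 3-byte form → E2 82 A5.
U+0106: 2-byte form → C4 86.
U+1D58F: 4-byte form → F0 9D 96 8F.
Concatenated (27 bytes): E0 A6 A5 F0 90 90 97 D9 A5 E2 82 A0 E3 AD BB E3 83 B9 E2 82 A5 C4 86 F0 9D 96 8F.

E0 A6 A5 F0 90 90 97 D9 A5 E2 82 A0 E3 AD BB E3 83 B9 E2 82 A5 C4 86 F0 9D 96 8F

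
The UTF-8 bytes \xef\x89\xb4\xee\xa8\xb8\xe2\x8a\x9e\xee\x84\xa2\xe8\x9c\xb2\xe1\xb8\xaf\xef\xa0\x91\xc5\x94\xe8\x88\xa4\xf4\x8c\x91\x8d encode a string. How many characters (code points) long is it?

Byte at offset 0: 0xEF = 11101111 → 3-byte char (#1). Advance 3.
Byte at offset 3: 0xEE = 11101110 → 3-byte char (#2). Advance 3.
Byte at offset 6: 0xE2 = 11100010 → 3-byte char (#3). Advance 3.
Byte at offset 9: 0xEE = 11101110 → 3-byte char (#4). Advance 3.
Byte at offset 12: 0xE8 = 11101000 → 3-byte char (#5). Advance 3.
Byte at offset 15: 0xE1 = 11100001 → 3-byte char (#6). Advance 3.
Byte at offset 18: 0xEF = 11101111 → 3-byte char (#7). Advance 3.
Byte at offset 21: 0xC5 = 11000101 → 2-byte char (#8). Advance 2.
Byte at offset 23: 0xE8 = 11101000 → 3-byte char (#9). Advance 3.
Byte at offset 26: 0xF4 = 11110100 → 4-byte char (#10). Advance 4.
Reached end at offset 30 after 10 code points.

10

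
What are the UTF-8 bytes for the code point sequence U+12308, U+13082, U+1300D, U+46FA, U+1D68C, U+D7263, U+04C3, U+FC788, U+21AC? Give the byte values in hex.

F0 92 8C 88 F0 93 82 82 F0 93 80 8D E4 9B BA F0 9D 9A 8C F3 97 89 A3 D3 83 F3 BC 9E 88 E2 86 AC

U+12308: 4-byte form → F0 92 8C 88.
U+13082: 4-byte form → F0 93 82 82.
U+1300D: 4-byte form → F0 93 80 8D.
U+46FA: 3-byte form → E4 9B BA.
U+1D68C: 4-byte form → F0 9D 9A 8C.
U+D7263: 4-byte form → F3 97 89 A3.
U+04C3: 2-byte form → D3 83.
U+FC788: 4-byte form → F3 BC 9E 88.
U+21AC: 3-byte form → E2 86 AC.
Concatenated (32 bytes): F0 92 8C 88 F0 93 82 82 F0 93 80 8D E4 9B BA F0 9D 9A 8C F3 97 89 A3 D3 83 F3 BC 9E 88 E2 86 AC.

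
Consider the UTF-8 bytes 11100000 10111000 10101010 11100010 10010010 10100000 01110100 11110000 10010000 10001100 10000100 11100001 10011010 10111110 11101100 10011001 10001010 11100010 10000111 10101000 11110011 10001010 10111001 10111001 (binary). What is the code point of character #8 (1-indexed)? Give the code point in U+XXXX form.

Offset 0: leading byte 0xE0 = 11100000 → 3-byte char #1 = E0 B8 AA.
Offset 3: leading byte 0xE2 = 11100010 → 3-byte char #2 = E2 92 A0.
Offset 6: leading byte 0x74 = 01110100 → 1-byte char #3 = 74.
Offset 7: leading byte 0xF0 = 11110000 → 4-byte char #4 = F0 90 8C 84.
Offset 11: leading byte 0xE1 = 11100001 → 3-byte char #5 = E1 9A BE.
Offset 14: leading byte 0xEC = 11101100 → 3-byte char #6 = EC 99 8A.
Offset 17: leading byte 0xE2 = 11100010 → 3-byte char #7 = E2 87 A8.
Offset 20: leading byte 0xF3 = 11110011 → 4-byte char #8 = F3 8A B9 B9.
Leading byte 0xF3 = 11110011 matches 11110xxx → 4-byte sequence.
Byte 1: 0xF3 = 11110011, payload 011 (3 bits).
Byte 2: 0x8A = 10001010 (10xxxxxx ✓), payload 001010.
Byte 3: 0xB9 = 10111001 (10xxxxxx ✓), payload 111001.
Byte 4: 0xB9 = 10111001 (10xxxxxx ✓), payload 111001.
Concatenate: 011001010111001111001 = 0xCAE79 (21 bits → U+CAE79).

U+CAE79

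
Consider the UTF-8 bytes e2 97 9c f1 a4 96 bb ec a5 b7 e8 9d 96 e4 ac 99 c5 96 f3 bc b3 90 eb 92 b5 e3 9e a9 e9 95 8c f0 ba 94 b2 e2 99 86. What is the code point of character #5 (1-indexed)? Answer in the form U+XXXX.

Offset 0: leading byte 0xE2 = 11100010 → 3-byte char #1 = E2 97 9C.
Offset 3: leading byte 0xF1 = 11110001 → 4-byte char #2 = F1 A4 96 BB.
Offset 7: leading byte 0xEC = 11101100 → 3-byte char #3 = EC A5 B7.
Offset 10: leading byte 0xE8 = 11101000 → 3-byte char #4 = E8 9D 96.
Offset 13: leading byte 0xE4 = 11100100 → 3-byte char #5 = E4 AC 99.
Leading byte 0xE4 = 11100100 matches 1110xxxx → 3-byte sequence.
Byte 1: 0xE4 = 11100100, payload 0100 (4 bits).
Byte 2: 0xAC = 10101100 (10xxxxxx ✓), payload 101100.
Byte 3: 0x99 = 10011001 (10xxxxxx ✓), payload 011001.
Concatenate: 0100101100011001 = 0x4B19 (16 bits → U+4B19).

U+4B19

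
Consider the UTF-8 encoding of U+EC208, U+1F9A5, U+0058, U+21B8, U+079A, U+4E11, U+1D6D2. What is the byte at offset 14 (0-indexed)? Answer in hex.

0xE4

U+EC208 → 4-byte form F3 AC 88 88 at offsets 0–3.
U+1F9A5 → 4-byte form F0 9F A6 A5 at offsets 4–7.
U+0058 → 1-byte form 58 at offsets 8–8.
U+21B8 → 3-byte form E2 86 B8 at offsets 9–11.
U+079A → 2-byte form DE 9A at offsets 12–13.
U+4E11 → 3-byte form E4 B8 91 at offsets 14–16.
Offset 14 falls in char 6's range; it's byte 1 of E4 B8 91 = 0xE4.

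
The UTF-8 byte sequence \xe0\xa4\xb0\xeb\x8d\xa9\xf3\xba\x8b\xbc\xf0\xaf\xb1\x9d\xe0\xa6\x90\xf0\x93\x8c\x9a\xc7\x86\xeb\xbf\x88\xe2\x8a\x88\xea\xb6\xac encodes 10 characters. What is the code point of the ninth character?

Offset 0: leading byte 0xE0 = 11100000 → 3-byte char #1 = E0 A4 B0.
Offset 3: leading byte 0xEB = 11101011 → 3-byte char #2 = EB 8D A9.
Offset 6: leading byte 0xF3 = 11110011 → 4-byte char #3 = F3 BA 8B BC.
Offset 10: leading byte 0xF0 = 11110000 → 4-byte char #4 = F0 AF B1 9D.
Offset 14: leading byte 0xE0 = 11100000 → 3-byte char #5 = E0 A6 90.
Offset 17: leading byte 0xF0 = 11110000 → 4-byte char #6 = F0 93 8C 9A.
Offset 21: leading byte 0xC7 = 11000111 → 2-byte char #7 = C7 86.
Offset 23: leading byte 0xEB = 11101011 → 3-byte char #8 = EB BF 88.
Offset 26: leading byte 0xE2 = 11100010 → 3-byte char #9 = E2 8A 88.
Leading byte 0xE2 = 11100010 matches 1110xxxx → 3-byte sequence.
Byte 1: 0xE2 = 11100010, payload 0010 (4 bits).
Byte 2: 0x8A = 10001010 (10xxxxxx ✓), payload 001010.
Byte 3: 0x88 = 10001000 (10xxxxxx ✓), payload 001000.
Concatenate: 0010001010001000 = 0x2288 (16 bits → U+2288).

U+2288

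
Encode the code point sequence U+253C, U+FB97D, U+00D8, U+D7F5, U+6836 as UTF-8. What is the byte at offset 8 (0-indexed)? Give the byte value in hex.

U+253C → 3-byte form E2 94 BC at offsets 0–2.
U+FB97D → 4-byte form F3 BB A5 BD at offsets 3–6.
U+00D8 → 2-byte form C3 98 at offsets 7–8.
Offset 8 falls in char 3's range; it's byte 2 of C3 98 = 0x98.

0x98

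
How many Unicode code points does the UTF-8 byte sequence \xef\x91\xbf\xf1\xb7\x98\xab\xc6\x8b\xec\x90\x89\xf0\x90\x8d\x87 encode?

5

Byte at offset 0: 0xEF = 11101111 → 3-byte char (#1). Advance 3.
Byte at offset 3: 0xF1 = 11110001 → 4-byte char (#2). Advance 4.
Byte at offset 7: 0xC6 = 11000110 → 2-byte char (#3). Advance 2.
Byte at offset 9: 0xEC = 11101100 → 3-byte char (#4). Advance 3.
Byte at offset 12: 0xF0 = 11110000 → 4-byte char (#5). Advance 4.
Reached end at offset 16 after 5 code points.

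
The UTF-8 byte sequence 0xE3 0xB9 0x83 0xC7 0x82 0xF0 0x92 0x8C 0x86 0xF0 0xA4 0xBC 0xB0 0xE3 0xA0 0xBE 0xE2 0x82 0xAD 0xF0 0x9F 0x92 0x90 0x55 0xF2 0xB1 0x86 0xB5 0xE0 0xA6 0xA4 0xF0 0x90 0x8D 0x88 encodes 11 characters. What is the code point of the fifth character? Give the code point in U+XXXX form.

Offset 0: leading byte 0xE3 = 11100011 → 3-byte char #1 = E3 B9 83.
Offset 3: leading byte 0xC7 = 11000111 → 2-byte char #2 = C7 82.
Offset 5: leading byte 0xF0 = 11110000 → 4-byte char #3 = F0 92 8C 86.
Offset 9: leading byte 0xF0 = 11110000 → 4-byte char #4 = F0 A4 BC B0.
Offset 13: leading byte 0xE3 = 11100011 → 3-byte char #5 = E3 A0 BE.
Leading byte 0xE3 = 11100011 matches 1110xxxx → 3-byte sequence.
Byte 1: 0xE3 = 11100011, payload 0011 (4 bits).
Byte 2: 0xA0 = 10100000 (10xxxxxx ✓), payload 100000.
Byte 3: 0xBE = 10111110 (10xxxxxx ✓), payload 111110.
Concatenate: 0011100000111110 = 0x383E (16 bits → U+383E).

U+383E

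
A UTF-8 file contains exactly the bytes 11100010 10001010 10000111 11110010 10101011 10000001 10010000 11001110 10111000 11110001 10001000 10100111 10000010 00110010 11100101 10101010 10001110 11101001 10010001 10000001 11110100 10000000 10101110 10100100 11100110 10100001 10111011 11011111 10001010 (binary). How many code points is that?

10

Byte at offset 0: 0xE2 = 11100010 → 3-byte char (#1). Advance 3.
Byte at offset 3: 0xF2 = 11110010 → 4-byte char (#2). Advance 4.
Byte at offset 7: 0xCE = 11001110 → 2-byte char (#3). Advance 2.
Byte at offset 9: 0xF1 = 11110001 → 4-byte char (#4). Advance 4.
Byte at offset 13: 0x32 = 00110010 → 1-byte char (#5). Advance 1.
Byte at offset 14: 0xE5 = 11100101 → 3-byte char (#6). Advance 3.
Byte at offset 17: 0xE9 = 11101001 → 3-byte char (#7). Advance 3.
Byte at offset 20: 0xF4 = 11110100 → 4-byte char (#8). Advance 4.
Byte at offset 24: 0xE6 = 11100110 → 3-byte char (#9). Advance 3.
Byte at offset 27: 0xDF = 11011111 → 2-byte char (#10). Advance 2.
Reached end at offset 29 after 10 code points.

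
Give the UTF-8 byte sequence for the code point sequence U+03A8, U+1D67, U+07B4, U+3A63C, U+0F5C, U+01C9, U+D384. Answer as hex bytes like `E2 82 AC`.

CE A8 E1 B5 A7 DE B4 F0 BA 98 BC E0 BD 9C C7 89 ED 8E 84

U+03A8: 2-byte form → CE A8.
U+1D67: 3-byte form → E1 B5 A7.
U+07B4: 2-byte form → DE B4.
U+3A63C: 4-byte form → F0 BA 98 BC.
U+0F5C: 3-byte form → E0 BD 9C.
U+01C9: 2-byte form → C7 89.
U+D384: 3-byte form → ED 8E 84.
Concatenated (19 bytes): CE A8 E1 B5 A7 DE B4 F0 BA 98 BC E0 BD 9C C7 89 ED 8E 84.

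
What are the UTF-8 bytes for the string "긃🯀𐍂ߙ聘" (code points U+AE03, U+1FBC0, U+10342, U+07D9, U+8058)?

U+AE03: 3-byte form → EA B8 83.
U+1FBC0: 4-byte form → F0 9F AF 80.
U+10342: 4-byte form → F0 90 8D 82.
U+07D9: 2-byte form → DF 99.
U+8058: 3-byte form → E8 81 98.
Concatenated (16 bytes): EA B8 83 F0 9F AF 80 F0 90 8D 82 DF 99 E8 81 98.

EA B8 83 F0 9F AF 80 F0 90 8D 82 DF 99 E8 81 98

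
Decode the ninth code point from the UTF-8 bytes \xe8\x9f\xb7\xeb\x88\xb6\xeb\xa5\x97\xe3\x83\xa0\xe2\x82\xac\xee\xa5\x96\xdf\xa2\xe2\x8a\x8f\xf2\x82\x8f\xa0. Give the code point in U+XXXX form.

Offset 0: leading byte 0xE8 = 11101000 → 3-byte char #1 = E8 9F B7.
Offset 3: leading byte 0xEB = 11101011 → 3-byte char #2 = EB 88 B6.
Offset 6: leading byte 0xEB = 11101011 → 3-byte char #3 = EB A5 97.
Offset 9: leading byte 0xE3 = 11100011 → 3-byte char #4 = E3 83 A0.
Offset 12: leading byte 0xE2 = 11100010 → 3-byte char #5 = E2 82 AC.
Offset 15: leading byte 0xEE = 11101110 → 3-byte char #6 = EE A5 96.
Offset 18: leading byte 0xDF = 11011111 → 2-byte char #7 = DF A2.
Offset 20: leading byte 0xE2 = 11100010 → 3-byte char #8 = E2 8A 8F.
Offset 23: leading byte 0xF2 = 11110010 → 4-byte char #9 = F2 82 8F A0.
Leading byte 0xF2 = 11110010 matches 11110xxx → 4-byte sequence.
Byte 1: 0xF2 = 11110010, payload 010 (3 bits).
Byte 2: 0x82 = 10000010 (10xxxxxx ✓), payload 000010.
Byte 3: 0x8F = 10001111 (10xxxxxx ✓), payload 001111.
Byte 4: 0xA0 = 10100000 (10xxxxxx ✓), payload 100000.
Concatenate: 010000010001111100000 = 0x823E0 (21 bits → U+823E0).

U+823E0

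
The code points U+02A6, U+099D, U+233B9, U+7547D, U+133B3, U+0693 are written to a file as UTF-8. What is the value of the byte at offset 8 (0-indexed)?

0xB9

U+02A6 → 2-byte form CA A6 at offsets 0–1.
U+099D → 3-byte form E0 A6 9D at offsets 2–4.
U+233B9 → 4-byte form F0 A3 8E B9 at offsets 5–8.
Offset 8 falls in char 3's range; it's byte 4 of F0 A3 8E B9 = 0xB9.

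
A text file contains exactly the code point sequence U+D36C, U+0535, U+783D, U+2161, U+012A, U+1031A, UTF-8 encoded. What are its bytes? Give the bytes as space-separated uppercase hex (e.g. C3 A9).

ED 8D AC D4 B5 E7 A0 BD E2 85 A1 C4 AA F0 90 8C 9A

U+D36C: 3-byte form → ED 8D AC.
U+0535: 2-byte form → D4 B5.
U+783D: 3-byte form → E7 A0 BD.
U+2161: 3-byte form → E2 85 A1.
U+012A: 2-byte form → C4 AA.
U+1031A: 4-byte form → F0 90 8C 9A.
Concatenated (17 bytes): ED 8D AC D4 B5 E7 A0 BD E2 85 A1 C4 AA F0 90 8C 9A.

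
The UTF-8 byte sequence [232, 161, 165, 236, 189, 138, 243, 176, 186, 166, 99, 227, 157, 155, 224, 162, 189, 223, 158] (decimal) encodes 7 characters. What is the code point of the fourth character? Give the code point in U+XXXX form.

Offset 0: leading byte 0xE8 = 11101000 → 3-byte char #1 = E8 A1 A5.
Offset 3: leading byte 0xEC = 11101100 → 3-byte char #2 = EC BD 8A.
Offset 6: leading byte 0xF3 = 11110011 → 4-byte char #3 = F3 B0 BA A6.
Offset 10: leading byte 0x63 = 01100011 → 1-byte char #4 = 63.
Leading byte 0x63 = 01100011 matches 0xxxxxxx → 1-byte sequence.
Byte 1: 0x63 = 01100011, payload 1100011 (7 bits).
Concatenate: 1100011 = 0x63 (7 bits → U+0063).

U+0063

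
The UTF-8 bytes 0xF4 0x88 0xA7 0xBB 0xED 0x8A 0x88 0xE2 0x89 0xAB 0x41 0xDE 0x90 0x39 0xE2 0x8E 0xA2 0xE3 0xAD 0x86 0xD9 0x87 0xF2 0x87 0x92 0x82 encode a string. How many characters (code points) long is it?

10

Byte at offset 0: 0xF4 = 11110100 → 4-byte char (#1). Advance 4.
Byte at offset 4: 0xED = 11101101 → 3-byte char (#2). Advance 3.
Byte at offset 7: 0xE2 = 11100010 → 3-byte char (#3). Advance 3.
Byte at offset 10: 0x41 = 01000001 → 1-byte char (#4). Advance 1.
Byte at offset 11: 0xDE = 11011110 → 2-byte char (#5). Advance 2.
Byte at offset 13: 0x39 = 00111001 → 1-byte char (#6). Advance 1.
Byte at offset 14: 0xE2 = 11100010 → 3-byte char (#7). Advance 3.
Byte at offset 17: 0xE3 = 11100011 → 3-byte char (#8). Advance 3.
Byte at offset 20: 0xD9 = 11011001 → 2-byte char (#9). Advance 2.
Byte at offset 22: 0xF2 = 11110010 → 4-byte char (#10). Advance 4.
Reached end at offset 26 after 10 code points.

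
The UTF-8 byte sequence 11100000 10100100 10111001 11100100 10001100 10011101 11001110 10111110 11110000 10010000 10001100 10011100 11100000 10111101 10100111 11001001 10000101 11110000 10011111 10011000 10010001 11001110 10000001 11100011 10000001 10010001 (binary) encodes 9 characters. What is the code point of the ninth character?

U+3051

Offset 0: leading byte 0xE0 = 11100000 → 3-byte char #1 = E0 A4 B9.
Offset 3: leading byte 0xE4 = 11100100 → 3-byte char #2 = E4 8C 9D.
Offset 6: leading byte 0xCE = 11001110 → 2-byte char #3 = CE BE.
Offset 8: leading byte 0xF0 = 11110000 → 4-byte char #4 = F0 90 8C 9C.
Offset 12: leading byte 0xE0 = 11100000 → 3-byte char #5 = E0 BD A7.
Offset 15: leading byte 0xC9 = 11001001 → 2-byte char #6 = C9 85.
Offset 17: leading byte 0xF0 = 11110000 → 4-byte char #7 = F0 9F 98 91.
Offset 21: leading byte 0xCE = 11001110 → 2-byte char #8 = CE 81.
Offset 23: leading byte 0xE3 = 11100011 → 3-byte char #9 = E3 81 91.
Leading byte 0xE3 = 11100011 matches 1110xxxx → 3-byte sequence.
Byte 1: 0xE3 = 11100011, payload 0011 (4 bits).
Byte 2: 0x81 = 10000001 (10xxxxxx ✓), payload 000001.
Byte 3: 0x91 = 10010001 (10xxxxxx ✓), payload 010001.
Concatenate: 0011000001010001 = 0x3051 (16 bits → U+3051).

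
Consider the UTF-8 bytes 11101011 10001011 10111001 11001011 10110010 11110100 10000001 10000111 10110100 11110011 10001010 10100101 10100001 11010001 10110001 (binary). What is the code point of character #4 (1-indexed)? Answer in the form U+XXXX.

U+CA961

Offset 0: leading byte 0xEB = 11101011 → 3-byte char #1 = EB 8B B9.
Offset 3: leading byte 0xCB = 11001011 → 2-byte char #2 = CB B2.
Offset 5: leading byte 0xF4 = 11110100 → 4-byte char #3 = F4 81 87 B4.
Offset 9: leading byte 0xF3 = 11110011 → 4-byte char #4 = F3 8A A5 A1.
Leading byte 0xF3 = 11110011 matches 11110xxx → 4-byte sequence.
Byte 1: 0xF3 = 11110011, payload 011 (3 bits).
Byte 2: 0x8A = 10001010 (10xxxxxx ✓), payload 001010.
Byte 3: 0xA5 = 10100101 (10xxxxxx ✓), payload 100101.
Byte 4: 0xA1 = 10100001 (10xxxxxx ✓), payload 100001.
Concatenate: 011001010100101100001 = 0xCA961 (21 bits → U+CA961).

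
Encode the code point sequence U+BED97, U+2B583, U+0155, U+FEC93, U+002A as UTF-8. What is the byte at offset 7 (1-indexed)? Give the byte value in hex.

1-indexed offset 7 is 0-indexed offset 6.
U+BED97 → 4-byte form F2 BE B6 97 at offsets 0–3.
U+2B583 → 4-byte form F0 AB 96 83 at offsets 4–7.
Offset 6 falls in char 2's range; it's byte 3 of F0 AB 96 83 = 0x96.

0x96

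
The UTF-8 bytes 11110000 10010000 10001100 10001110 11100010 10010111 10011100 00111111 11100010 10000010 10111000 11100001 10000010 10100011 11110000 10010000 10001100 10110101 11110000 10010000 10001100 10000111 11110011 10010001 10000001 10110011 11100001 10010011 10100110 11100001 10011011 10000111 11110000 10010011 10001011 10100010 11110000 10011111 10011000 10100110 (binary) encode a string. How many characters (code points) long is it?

12

Byte at offset 0: 0xF0 = 11110000 → 4-byte char (#1). Advance 4.
Byte at offset 4: 0xE2 = 11100010 → 3-byte char (#2). Advance 3.
Byte at offset 7: 0x3F = 00111111 → 1-byte char (#3). Advance 1.
Byte at offset 8: 0xE2 = 11100010 → 3-byte char (#4). Advance 3.
Byte at offset 11: 0xE1 = 11100001 → 3-byte char (#5). Advance 3.
Byte at offset 14: 0xF0 = 11110000 → 4-byte char (#6). Advance 4.
Byte at offset 18: 0xF0 = 11110000 → 4-byte char (#7). Advance 4.
Byte at offset 22: 0xF3 = 11110011 → 4-byte char (#8). Advance 4.
Byte at offset 26: 0xE1 = 11100001 → 3-byte char (#9). Advance 3.
Byte at offset 29: 0xE1 = 11100001 → 3-byte char (#10). Advance 3.
Byte at offset 32: 0xF0 = 11110000 → 4-byte char (#11). Advance 4.
Byte at offset 36: 0xF0 = 11110000 → 4-byte char (#12). Advance 4.
Reached end at offset 40 after 12 code points.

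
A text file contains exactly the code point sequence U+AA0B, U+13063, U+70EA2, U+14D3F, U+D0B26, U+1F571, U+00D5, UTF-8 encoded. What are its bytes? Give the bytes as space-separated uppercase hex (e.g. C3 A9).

U+AA0B: 3-byte form → EA A8 8B.
U+13063: 4-byte form → F0 93 81 A3.
U+70EA2: 4-byte form → F1 B0 BA A2.
U+14D3F: 4-byte form → F0 94 B4 BF.
U+D0B26: 4-byte form → F3 90 AC A6.
U+1F571: 4-byte form → F0 9F 95 B1.
U+00D5: 2-byte form → C3 95.
Concatenated (25 bytes): EA A8 8B F0 93 81 A3 F1 B0 BA A2 F0 94 B4 BF F3 90 AC A6 F0 9F 95 B1 C3 95.

EA A8 8B F0 93 81 A3 F1 B0 BA A2 F0 94 B4 BF F3 90 AC A6 F0 9F 95 B1 C3 95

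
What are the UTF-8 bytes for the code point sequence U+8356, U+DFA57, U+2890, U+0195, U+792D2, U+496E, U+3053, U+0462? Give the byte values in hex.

U+8356: 3-byte form → E8 8D 96.
U+DFA57: 4-byte form → F3 9F A9 97.
U+2890: 3-byte form → E2 A2 90.
U+0195: 2-byte form → C6 95.
U+792D2: 4-byte form → F1 B9 8B 92.
U+496E: 3-byte form → E4 A5 AE.
U+3053: 3-byte form → E3 81 93.
U+0462: 2-byte form → D1 A2.
Concatenated (24 bytes): E8 8D 96 F3 9F A9 97 E2 A2 90 C6 95 F1 B9 8B 92 E4 A5 AE E3 81 93 D1 A2.

E8 8D 96 F3 9F A9 97 E2 A2 90 C6 95 F1 B9 8B 92 E4 A5 AE E3 81 93 D1 A2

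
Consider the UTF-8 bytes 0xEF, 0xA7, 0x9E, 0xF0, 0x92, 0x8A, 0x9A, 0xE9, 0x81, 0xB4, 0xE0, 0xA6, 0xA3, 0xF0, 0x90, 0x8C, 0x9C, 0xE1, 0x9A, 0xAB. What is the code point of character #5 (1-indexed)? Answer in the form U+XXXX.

U+1031C

Offset 0: leading byte 0xEF = 11101111 → 3-byte char #1 = EF A7 9E.
Offset 3: leading byte 0xF0 = 11110000 → 4-byte char #2 = F0 92 8A 9A.
Offset 7: leading byte 0xE9 = 11101001 → 3-byte char #3 = E9 81 B4.
Offset 10: leading byte 0xE0 = 11100000 → 3-byte char #4 = E0 A6 A3.
Offset 13: leading byte 0xF0 = 11110000 → 4-byte char #5 = F0 90 8C 9C.
Leading byte 0xF0 = 11110000 matches 11110xxx → 4-byte sequence.
Byte 1: 0xF0 = 11110000, payload 000 (3 bits).
Byte 2: 0x90 = 10010000 (10xxxxxx ✓), payload 010000.
Byte 3: 0x8C = 10001100 (10xxxxxx ✓), payload 001100.
Byte 4: 0x9C = 10011100 (10xxxxxx ✓), payload 011100.
Concatenate: 000010000001100011100 = 0x1031C (21 bits → U+1031C).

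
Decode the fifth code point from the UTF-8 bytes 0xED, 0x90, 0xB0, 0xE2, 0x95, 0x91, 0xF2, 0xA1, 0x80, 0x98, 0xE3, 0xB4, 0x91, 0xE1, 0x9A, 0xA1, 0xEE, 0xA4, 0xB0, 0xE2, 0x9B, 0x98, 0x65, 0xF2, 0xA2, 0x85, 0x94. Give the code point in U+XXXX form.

Offset 0: leading byte 0xED = 11101101 → 3-byte char #1 = ED 90 B0.
Offset 3: leading byte 0xE2 = 11100010 → 3-byte char #2 = E2 95 91.
Offset 6: leading byte 0xF2 = 11110010 → 4-byte char #3 = F2 A1 80 98.
Offset 10: leading byte 0xE3 = 11100011 → 3-byte char #4 = E3 B4 91.
Offset 13: leading byte 0xE1 = 11100001 → 3-byte char #5 = E1 9A A1.
Leading byte 0xE1 = 11100001 matches 1110xxxx → 3-byte sequence.
Byte 1: 0xE1 = 11100001, payload 0001 (4 bits).
Byte 2: 0x9A = 10011010 (10xxxxxx ✓), payload 011010.
Byte 3: 0xA1 = 10100001 (10xxxxxx ✓), payload 100001.
Concatenate: 0001011010100001 = 0x16A1 (16 bits → U+16A1).

U+16A1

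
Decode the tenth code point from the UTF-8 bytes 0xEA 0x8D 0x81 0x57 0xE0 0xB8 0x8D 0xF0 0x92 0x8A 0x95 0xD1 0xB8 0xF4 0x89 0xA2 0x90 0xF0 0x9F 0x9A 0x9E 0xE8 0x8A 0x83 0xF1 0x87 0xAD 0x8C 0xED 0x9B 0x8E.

Offset 0: leading byte 0xEA = 11101010 → 3-byte char #1 = EA 8D 81.
Offset 3: leading byte 0x57 = 01010111 → 1-byte char #2 = 57.
Offset 4: leading byte 0xE0 = 11100000 → 3-byte char #3 = E0 B8 8D.
Offset 7: leading byte 0xF0 = 11110000 → 4-byte char #4 = F0 92 8A 95.
Offset 11: leading byte 0xD1 = 11010001 → 2-byte char #5 = D1 B8.
Offset 13: leading byte 0xF4 = 11110100 → 4-byte char #6 = F4 89 A2 90.
Offset 17: leading byte 0xF0 = 11110000 → 4-byte char #7 = F0 9F 9A 9E.
Offset 21: leading byte 0xE8 = 11101000 → 3-byte char #8 = E8 8A 83.
Offset 24: leading byte 0xF1 = 11110001 → 4-byte char #9 = F1 87 AD 8C.
Offset 28: leading byte 0xED = 11101101 → 3-byte char #10 = ED 9B 8E.
Leading byte 0xED = 11101101 matches 1110xxxx → 3-byte sequence.
Byte 1: 0xED = 11101101, payload 1101 (4 bits).
Byte 2: 0x9B = 10011011 (10xxxxxx ✓), payload 011011.
Byte 3: 0x8E = 10001110 (10xxxxxx ✓), payload 001110.
Concatenate: 1101011011001110 = 0xD6CE (16 bits → U+D6CE).

U+D6CE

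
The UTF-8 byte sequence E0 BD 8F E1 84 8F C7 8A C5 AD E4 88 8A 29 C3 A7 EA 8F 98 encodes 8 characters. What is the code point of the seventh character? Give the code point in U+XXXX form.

Offset 0: leading byte 0xE0 = 11100000 → 3-byte char #1 = E0 BD 8F.
Offset 3: leading byte 0xE1 = 11100001 → 3-byte char #2 = E1 84 8F.
Offset 6: leading byte 0xC7 = 11000111 → 2-byte char #3 = C7 8A.
Offset 8: leading byte 0xC5 = 11000101 → 2-byte char #4 = C5 AD.
Offset 10: leading byte 0xE4 = 11100100 → 3-byte char #5 = E4 88 8A.
Offset 13: leading byte 0x29 = 00101001 → 1-byte char #6 = 29.
Offset 14: leading byte 0xC3 = 11000011 → 2-byte char #7 = C3 A7.
Leading byte 0xC3 = 11000011 matches 110xxxxx → 2-byte sequence.
Byte 1: 0xC3 = 11000011, payload 00011 (5 bits).
Byte 2: 0xA7 = 10100111 (10xxxxxx ✓), payload 100111.
Concatenate: 00011100111 = 0xE7 (11 bits → U+00E7).

U+00E7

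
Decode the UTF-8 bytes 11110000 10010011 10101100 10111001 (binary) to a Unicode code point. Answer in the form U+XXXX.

U+13B39

Leading byte 0xF0 = 11110000 matches 11110xxx → 4-byte sequence.
Byte 1: 0xF0 = 11110000, payload 000 (3 bits).
Byte 2: 0x93 = 10010011 (10xxxxxx ✓), payload 010011.
Byte 3: 0xAC = 10101100 (10xxxxxx ✓), payload 101100.
Byte 4: 0xB9 = 10111001 (10xxxxxx ✓), payload 111001.
Concatenate: 000010011101100111001 = 0x13B39 (21 bits → U+13B39).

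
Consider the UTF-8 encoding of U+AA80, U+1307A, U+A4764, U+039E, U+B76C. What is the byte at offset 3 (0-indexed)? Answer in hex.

U+AA80 → 3-byte form EA AA 80 at offsets 0–2.
U+1307A → 4-byte form F0 93 81 BA at offsets 3–6.
Offset 3 falls in char 2's range; it's byte 1 of F0 93 81 BA = 0xF0.

0xF0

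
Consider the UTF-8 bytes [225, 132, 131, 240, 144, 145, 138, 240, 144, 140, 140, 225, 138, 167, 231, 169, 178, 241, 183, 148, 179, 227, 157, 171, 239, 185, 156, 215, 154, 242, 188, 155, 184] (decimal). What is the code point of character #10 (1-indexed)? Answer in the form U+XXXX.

U+BC6F8

Offset 0: leading byte 0xE1 = 11100001 → 3-byte char #1 = E1 84 83.
Offset 3: leading byte 0xF0 = 11110000 → 4-byte char #2 = F0 90 91 8A.
Offset 7: leading byte 0xF0 = 11110000 → 4-byte char #3 = F0 90 8C 8C.
Offset 11: leading byte 0xE1 = 11100001 → 3-byte char #4 = E1 8A A7.
Offset 14: leading byte 0xE7 = 11100111 → 3-byte char #5 = E7 A9 B2.
Offset 17: leading byte 0xF1 = 11110001 → 4-byte char #6 = F1 B7 94 B3.
Offset 21: leading byte 0xE3 = 11100011 → 3-byte char #7 = E3 9D AB.
Offset 24: leading byte 0xEF = 11101111 → 3-byte char #8 = EF B9 9C.
Offset 27: leading byte 0xD7 = 11010111 → 2-byte char #9 = D7 9A.
Offset 29: leading byte 0xF2 = 11110010 → 4-byte char #10 = F2 BC 9B B8.
Leading byte 0xF2 = 11110010 matches 11110xxx → 4-byte sequence.
Byte 1: 0xF2 = 11110010, payload 010 (3 bits).
Byte 2: 0xBC = 10111100 (10xxxxxx ✓), payload 111100.
Byte 3: 0x9B = 10011011 (10xxxxxx ✓), payload 011011.
Byte 4: 0xB8 = 10111000 (10xxxxxx ✓), payload 111000.
Concatenate: 010111100011011111000 = 0xBC6F8 (21 bits → U+BC6F8).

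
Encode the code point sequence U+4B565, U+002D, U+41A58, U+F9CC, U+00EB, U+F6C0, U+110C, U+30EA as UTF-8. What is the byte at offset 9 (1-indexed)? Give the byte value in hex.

0x98

1-indexed offset 9 is 0-indexed offset 8.
U+4B565 → 4-byte form F1 8B 95 A5 at offsets 0–3.
U+002D → 1-byte form 2D at offsets 4–4.
U+41A58 → 4-byte form F1 81 A9 98 at offsets 5–8.
Offset 8 falls in char 3's range; it's byte 4 of F1 81 A9 98 = 0x98.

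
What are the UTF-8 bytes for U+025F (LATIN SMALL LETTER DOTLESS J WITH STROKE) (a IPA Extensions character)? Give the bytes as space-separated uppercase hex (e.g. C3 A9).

U+025F = 0x25F = 607 decimal. In range U+0080–U+07FF → 2-byte form: 110xxxxx 10xxxxxx.
Binary (11 bits): 01001011111.
Split 5+6: 01001 | 011111.
Byte 1: 11001001 = 0xC9.
Byte 2: 10011111 = 0x9F.

C9 9F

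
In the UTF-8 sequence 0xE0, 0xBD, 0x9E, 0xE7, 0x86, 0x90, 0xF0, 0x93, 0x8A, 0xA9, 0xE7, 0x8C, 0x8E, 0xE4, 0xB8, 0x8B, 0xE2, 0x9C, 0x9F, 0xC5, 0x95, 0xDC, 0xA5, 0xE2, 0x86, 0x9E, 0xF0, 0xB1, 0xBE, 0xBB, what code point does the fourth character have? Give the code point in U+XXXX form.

Offset 0: leading byte 0xE0 = 11100000 → 3-byte char #1 = E0 BD 9E.
Offset 3: leading byte 0xE7 = 11100111 → 3-byte char #2 = E7 86 90.
Offset 6: leading byte 0xF0 = 11110000 → 4-byte char #3 = F0 93 8A A9.
Offset 10: leading byte 0xE7 = 11100111 → 3-byte char #4 = E7 8C 8E.
Leading byte 0xE7 = 11100111 matches 1110xxxx → 3-byte sequence.
Byte 1: 0xE7 = 11100111, payload 0111 (4 bits).
Byte 2: 0x8C = 10001100 (10xxxxxx ✓), payload 001100.
Byte 3: 0x8E = 10001110 (10xxxxxx ✓), payload 001110.
Concatenate: 0111001100001110 = 0x730E (16 bits → U+730E).

U+730E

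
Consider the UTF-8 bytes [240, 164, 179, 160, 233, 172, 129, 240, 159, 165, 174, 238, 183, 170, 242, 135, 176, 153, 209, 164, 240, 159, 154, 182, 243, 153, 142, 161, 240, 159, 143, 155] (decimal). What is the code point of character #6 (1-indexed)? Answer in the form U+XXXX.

U+0464

Offset 0: leading byte 0xF0 = 11110000 → 4-byte char #1 = F0 A4 B3 A0.
Offset 4: leading byte 0xE9 = 11101001 → 3-byte char #2 = E9 AC 81.
Offset 7: leading byte 0xF0 = 11110000 → 4-byte char #3 = F0 9F A5 AE.
Offset 11: leading byte 0xEE = 11101110 → 3-byte char #4 = EE B7 AA.
Offset 14: leading byte 0xF2 = 11110010 → 4-byte char #5 = F2 87 B0 99.
Offset 18: leading byte 0xD1 = 11010001 → 2-byte char #6 = D1 A4.
Leading byte 0xD1 = 11010001 matches 110xxxxx → 2-byte sequence.
Byte 1: 0xD1 = 11010001, payload 10001 (5 bits).
Byte 2: 0xA4 = 10100100 (10xxxxxx ✓), payload 100100.
Concatenate: 10001100100 = 0x464 (11 bits → U+0464).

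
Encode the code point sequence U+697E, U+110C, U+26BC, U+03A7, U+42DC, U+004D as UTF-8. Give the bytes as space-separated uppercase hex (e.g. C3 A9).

U+697E: 3-byte form → E6 A5 BE.
U+110C: 3-byte form → E1 84 8C.
U+26BC: 3-byte form → E2 9A BC.
U+03A7: 2-byte form → CE A7.
U+42DC: 3-byte form → E4 8B 9C.
U+004D: 1-byte form → 4D.
Concatenated (15 bytes): E6 A5 BE E1 84 8C E2 9A BC CE A7 E4 8B 9C 4D.

E6 A5 BE E1 84 8C E2 9A BC CE A7 E4 8B 9C 4D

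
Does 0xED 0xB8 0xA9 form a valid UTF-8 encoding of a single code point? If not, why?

Structurally a 3-byte sequence; payload = 0xDE29.
But 0xDE29 is in U+D800–U+DFFF, the surrogate range. Surrogates are not Unicode scalar values and are forbidden in UTF-8.

invalid (encodes a surrogate (U+D800–U+DFFF))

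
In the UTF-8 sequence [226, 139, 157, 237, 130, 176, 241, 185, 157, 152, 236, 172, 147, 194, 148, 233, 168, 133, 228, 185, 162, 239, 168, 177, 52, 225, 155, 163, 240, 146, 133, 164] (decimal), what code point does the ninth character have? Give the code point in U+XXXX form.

U+0034

Offset 0: leading byte 0xE2 = 11100010 → 3-byte char #1 = E2 8B 9D.
Offset 3: leading byte 0xED = 11101101 → 3-byte char #2 = ED 82 B0.
Offset 6: leading byte 0xF1 = 11110001 → 4-byte char #3 = F1 B9 9D 98.
Offset 10: leading byte 0xEC = 11101100 → 3-byte char #4 = EC AC 93.
Offset 13: leading byte 0xC2 = 11000010 → 2-byte char #5 = C2 94.
Offset 15: leading byte 0xE9 = 11101001 → 3-byte char #6 = E9 A8 85.
Offset 18: leading byte 0xE4 = 11100100 → 3-byte char #7 = E4 B9 A2.
Offset 21: leading byte 0xEF = 11101111 → 3-byte char #8 = EF A8 B1.
Offset 24: leading byte 0x34 = 00110100 → 1-byte char #9 = 34.
Leading byte 0x34 = 00110100 matches 0xxxxxxx → 1-byte sequence.
Byte 1: 0x34 = 00110100, payload 0110100 (7 bits).
Concatenate: 0110100 = 0x34 (7 bits → U+0034).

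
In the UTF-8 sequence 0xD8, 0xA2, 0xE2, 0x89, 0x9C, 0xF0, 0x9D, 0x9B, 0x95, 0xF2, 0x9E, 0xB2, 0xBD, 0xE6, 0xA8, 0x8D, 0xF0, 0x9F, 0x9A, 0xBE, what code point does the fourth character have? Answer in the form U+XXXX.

Offset 0: leading byte 0xD8 = 11011000 → 2-byte char #1 = D8 A2.
Offset 2: leading byte 0xE2 = 11100010 → 3-byte char #2 = E2 89 9C.
Offset 5: leading byte 0xF0 = 11110000 → 4-byte char #3 = F0 9D 9B 95.
Offset 9: leading byte 0xF2 = 11110010 → 4-byte char #4 = F2 9E B2 BD.
Leading byte 0xF2 = 11110010 matches 11110xxx → 4-byte sequence.
Byte 1: 0xF2 = 11110010, payload 010 (3 bits).
Byte 2: 0x9E = 10011110 (10xxxxxx ✓), payload 011110.
Byte 3: 0xB2 = 10110010 (10xxxxxx ✓), payload 110010.
Byte 4: 0xBD = 10111101 (10xxxxxx ✓), payload 111101.
Concatenate: 010011110110010111101 = 0x9ECBD (21 bits → U+9ECBD).

U+9ECBD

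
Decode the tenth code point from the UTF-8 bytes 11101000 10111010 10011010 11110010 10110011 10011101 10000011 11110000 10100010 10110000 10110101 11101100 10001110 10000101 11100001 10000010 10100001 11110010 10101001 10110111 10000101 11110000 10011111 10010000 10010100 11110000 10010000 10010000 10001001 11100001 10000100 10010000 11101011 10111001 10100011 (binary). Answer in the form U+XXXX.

Offset 0: leading byte 0xE8 = 11101000 → 3-byte char #1 = E8 BA 9A.
Offset 3: leading byte 0xF2 = 11110010 → 4-byte char #2 = F2 B3 9D 83.
Offset 7: leading byte 0xF0 = 11110000 → 4-byte char #3 = F0 A2 B0 B5.
Offset 11: leading byte 0xEC = 11101100 → 3-byte char #4 = EC 8E 85.
Offset 14: leading byte 0xE1 = 11100001 → 3-byte char #5 = E1 82 A1.
Offset 17: leading byte 0xF2 = 11110010 → 4-byte char #6 = F2 A9 B7 85.
Offset 21: leading byte 0xF0 = 11110000 → 4-byte char #7 = F0 9F 90 94.
Offset 25: leading byte 0xF0 = 11110000 → 4-byte char #8 = F0 90 90 89.
Offset 29: leading byte 0xE1 = 11100001 → 3-byte char #9 = E1 84 90.
Offset 32: leading byte 0xEB = 11101011 → 3-byte char #10 = EB B9 A3.
Leading byte 0xEB = 11101011 matches 1110xxxx → 3-byte sequence.
Byte 1: 0xEB = 11101011, payload 1011 (4 bits).
Byte 2: 0xB9 = 10111001 (10xxxxxx ✓), payload 111001.
Byte 3: 0xA3 = 10100011 (10xxxxxx ✓), payload 100011.
Concatenate: 1011111001100011 = 0xBE63 (16 bits → U+BE63).

U+BE63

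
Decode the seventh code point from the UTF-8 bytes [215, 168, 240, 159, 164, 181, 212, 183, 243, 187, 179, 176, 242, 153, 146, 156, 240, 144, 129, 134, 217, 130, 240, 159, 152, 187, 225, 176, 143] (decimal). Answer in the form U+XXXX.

Offset 0: leading byte 0xD7 = 11010111 → 2-byte char #1 = D7 A8.
Offset 2: leading byte 0xF0 = 11110000 → 4-byte char #2 = F0 9F A4 B5.
Offset 6: leading byte 0xD4 = 11010100 → 2-byte char #3 = D4 B7.
Offset 8: leading byte 0xF3 = 11110011 → 4-byte char #4 = F3 BB B3 B0.
Offset 12: leading byte 0xF2 = 11110010 → 4-byte char #5 = F2 99 92 9C.
Offset 16: leading byte 0xF0 = 11110000 → 4-byte char #6 = F0 90 81 86.
Offset 20: leading byte 0xD9 = 11011001 → 2-byte char #7 = D9 82.
Leading byte 0xD9 = 11011001 matches 110xxxxx → 2-byte sequence.
Byte 1: 0xD9 = 11011001, payload 11001 (5 bits).
Byte 2: 0x82 = 10000010 (10xxxxxx ✓), payload 000010.
Concatenate: 11001000010 = 0x642 (11 bits → U+0642).

U+0642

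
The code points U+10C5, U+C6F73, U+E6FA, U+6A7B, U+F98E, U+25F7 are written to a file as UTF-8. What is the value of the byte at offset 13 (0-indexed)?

U+10C5 → 3-byte form E1 83 85 at offsets 0–2.
U+C6F73 → 4-byte form F3 86 BD B3 at offsets 3–6.
U+E6FA → 3-byte form EE 9B BA at offsets 7–9.
U+6A7B → 3-byte form E6 A9 BB at offsets 10–12.
U+F98E → 3-byte form EF A6 8E at offsets 13–15.
Offset 13 falls in char 5's range; it's byte 1 of EF A6 8E = 0xEF.

0xEF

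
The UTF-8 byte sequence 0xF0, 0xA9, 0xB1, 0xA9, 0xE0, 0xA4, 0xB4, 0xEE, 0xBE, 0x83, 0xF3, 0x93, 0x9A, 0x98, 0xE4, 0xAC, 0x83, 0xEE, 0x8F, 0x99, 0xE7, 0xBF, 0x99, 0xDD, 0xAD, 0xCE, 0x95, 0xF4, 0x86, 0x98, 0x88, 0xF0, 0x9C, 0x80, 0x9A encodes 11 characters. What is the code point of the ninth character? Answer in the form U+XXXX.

Offset 0: leading byte 0xF0 = 11110000 → 4-byte char #1 = F0 A9 B1 A9.
Offset 4: leading byte 0xE0 = 11100000 → 3-byte char #2 = E0 A4 B4.
Offset 7: leading byte 0xEE = 11101110 → 3-byte char #3 = EE BE 83.
Offset 10: leading byte 0xF3 = 11110011 → 4-byte char #4 = F3 93 9A 98.
Offset 14: leading byte 0xE4 = 11100100 → 3-byte char #5 = E4 AC 83.
Offset 17: leading byte 0xEE = 11101110 → 3-byte char #6 = EE 8F 99.
Offset 20: leading byte 0xE7 = 11100111 → 3-byte char #7 = E7 BF 99.
Offset 23: leading byte 0xDD = 11011101 → 2-byte char #8 = DD AD.
Offset 25: leading byte 0xCE = 11001110 → 2-byte char #9 = CE 95.
Leading byte 0xCE = 11001110 matches 110xxxxx → 2-byte sequence.
Byte 1: 0xCE = 11001110, payload 01110 (5 bits).
Byte 2: 0x95 = 10010101 (10xxxxxx ✓), payload 010101.
Concatenate: 01110010101 = 0x395 (11 bits → U+0395).

U+0395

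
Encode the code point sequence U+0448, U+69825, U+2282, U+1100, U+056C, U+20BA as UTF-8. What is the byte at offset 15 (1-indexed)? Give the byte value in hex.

0xE2

1-indexed offset 15 is 0-indexed offset 14.
U+0448 → 2-byte form D1 88 at offsets 0–1.
U+69825 → 4-byte form F1 A9 A0 A5 at offsets 2–5.
U+2282 → 3-byte form E2 8A 82 at offsets 6–8.
U+1100 → 3-byte form E1 84 80 at offsets 9–11.
U+056C → 2-byte form D5 AC at offsets 12–13.
U+20BA → 3-byte form E2 82 BA at offsets 14–16.
Offset 14 falls in char 6's range; it's byte 1 of E2 82 BA = 0xE2.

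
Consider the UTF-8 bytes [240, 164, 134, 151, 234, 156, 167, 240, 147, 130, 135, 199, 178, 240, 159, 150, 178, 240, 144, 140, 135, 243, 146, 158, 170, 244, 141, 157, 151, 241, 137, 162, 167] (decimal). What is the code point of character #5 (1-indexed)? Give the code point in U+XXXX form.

Offset 0: leading byte 0xF0 = 11110000 → 4-byte char #1 = F0 A4 86 97.
Offset 4: leading byte 0xEA = 11101010 → 3-byte char #2 = EA 9C A7.
Offset 7: leading byte 0xF0 = 11110000 → 4-byte char #3 = F0 93 82 87.
Offset 11: leading byte 0xC7 = 11000111 → 2-byte char #4 = C7 B2.
Offset 13: leading byte 0xF0 = 11110000 → 4-byte char #5 = F0 9F 96 B2.
Leading byte 0xF0 = 11110000 matches 11110xxx → 4-byte sequence.
Byte 1: 0xF0 = 11110000, payload 000 (3 bits).
Byte 2: 0x9F = 10011111 (10xxxxxx ✓), payload 011111.
Byte 3: 0x96 = 10010110 (10xxxxxx ✓), payload 010110.
Byte 4: 0xB2 = 10110010 (10xxxxxx ✓), payload 110010.
Concatenate: 000011111010110110010 = 0x1F5B2 (21 bits → U+1F5B2).

U+1F5B2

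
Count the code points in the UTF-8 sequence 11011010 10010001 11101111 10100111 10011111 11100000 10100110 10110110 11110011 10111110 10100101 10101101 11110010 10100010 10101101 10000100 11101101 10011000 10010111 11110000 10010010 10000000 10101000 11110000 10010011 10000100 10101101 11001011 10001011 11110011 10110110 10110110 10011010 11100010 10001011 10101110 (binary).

11

Byte at offset 0: 0xDA = 11011010 → 2-byte char (#1). Advance 2.
Byte at offset 2: 0xEF = 11101111 → 3-byte char (#2). Advance 3.
Byte at offset 5: 0xE0 = 11100000 → 3-byte char (#3). Advance 3.
Byte at offset 8: 0xF3 = 11110011 → 4-byte char (#4). Advance 4.
Byte at offset 12: 0xF2 = 11110010 → 4-byte char (#5). Advance 4.
Byte at offset 16: 0xED = 11101101 → 3-byte char (#6). Advance 3.
Byte at offset 19: 0xF0 = 11110000 → 4-byte char (#7). Advance 4.
Byte at offset 23: 0xF0 = 11110000 → 4-byte char (#8). Advance 4.
Byte at offset 27: 0xCB = 11001011 → 2-byte char (#9). Advance 2.
Byte at offset 29: 0xF3 = 11110011 → 4-byte char (#10). Advance 4.
Byte at offset 33: 0xE2 = 11100010 → 3-byte char (#11). Advance 3.
Reached end at offset 36 after 11 code points.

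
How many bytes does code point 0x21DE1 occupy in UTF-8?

4

U+21DE1 = 0x21DE1. UTF-8 uses 1 byte below 0x80, 2 below 0x800, 3 below 0x10000, 4 up to 0x10FFFF. 0x21DE1 is in U+10000–U+10FFFF → 4 bytes.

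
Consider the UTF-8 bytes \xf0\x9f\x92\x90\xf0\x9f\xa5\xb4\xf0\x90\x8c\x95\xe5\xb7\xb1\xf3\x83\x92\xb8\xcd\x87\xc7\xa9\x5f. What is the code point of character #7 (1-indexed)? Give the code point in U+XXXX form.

Offset 0: leading byte 0xF0 = 11110000 → 4-byte char #1 = F0 9F 92 90.
Offset 4: leading byte 0xF0 = 11110000 → 4-byte char #2 = F0 9F A5 B4.
Offset 8: leading byte 0xF0 = 11110000 → 4-byte char #3 = F0 90 8C 95.
Offset 12: leading byte 0xE5 = 11100101 → 3-byte char #4 = E5 B7 B1.
Offset 15: leading byte 0xF3 = 11110011 → 4-byte char #5 = F3 83 92 B8.
Offset 19: leading byte 0xCD = 11001101 → 2-byte char #6 = CD 87.
Offset 21: leading byte 0xC7 = 11000111 → 2-byte char #7 = C7 A9.
Leading byte 0xC7 = 11000111 matches 110xxxxx → 2-byte sequence.
Byte 1: 0xC7 = 11000111, payload 00111 (5 bits).
Byte 2: 0xA9 = 10101001 (10xxxxxx ✓), payload 101001.
Concatenate: 00111101001 = 0x1E9 (11 bits → U+01E9).

U+01E9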